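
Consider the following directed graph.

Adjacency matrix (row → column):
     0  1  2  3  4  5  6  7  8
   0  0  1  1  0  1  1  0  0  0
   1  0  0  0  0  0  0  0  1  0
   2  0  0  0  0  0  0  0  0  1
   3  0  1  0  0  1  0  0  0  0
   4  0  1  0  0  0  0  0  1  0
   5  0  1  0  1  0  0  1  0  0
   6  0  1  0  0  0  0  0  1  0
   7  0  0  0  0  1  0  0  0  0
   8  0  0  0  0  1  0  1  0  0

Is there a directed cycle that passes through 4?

Yes

4 is on a cycle iff 4 can reach itself via ≥1 edge.
4 → 7 → 4 — yes.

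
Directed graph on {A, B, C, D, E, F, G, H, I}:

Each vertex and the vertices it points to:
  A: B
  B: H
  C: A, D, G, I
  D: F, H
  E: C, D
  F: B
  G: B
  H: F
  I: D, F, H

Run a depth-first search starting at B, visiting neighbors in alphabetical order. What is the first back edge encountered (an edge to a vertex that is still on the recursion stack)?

F→B

DFS from B (visiting neighbors in alphabetical order); mark gray on enter, black on exit:
B gray
  H gray
    F gray
      F→B: B is gray → back edge
First back edge: F → B.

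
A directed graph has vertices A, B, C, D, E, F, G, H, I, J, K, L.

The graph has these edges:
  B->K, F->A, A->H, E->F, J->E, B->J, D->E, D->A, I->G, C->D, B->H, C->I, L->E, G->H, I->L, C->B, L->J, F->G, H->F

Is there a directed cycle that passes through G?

Yes

G is on a cycle iff G can reach itself via ≥1 edge.
G → H → F → G — yes.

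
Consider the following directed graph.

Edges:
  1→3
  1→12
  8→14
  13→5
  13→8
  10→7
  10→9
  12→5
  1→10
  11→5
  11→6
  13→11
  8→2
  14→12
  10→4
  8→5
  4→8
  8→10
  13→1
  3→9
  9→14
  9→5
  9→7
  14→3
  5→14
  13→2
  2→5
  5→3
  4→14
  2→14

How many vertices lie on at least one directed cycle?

8

A vertex is on a directed cycle iff it belongs to a strongly connected component of size ≥ 2 (or has a self-loop).
The vertices on cycles are {3, 4, 5, 8, 9, 10, 12, 14} — 8 in total.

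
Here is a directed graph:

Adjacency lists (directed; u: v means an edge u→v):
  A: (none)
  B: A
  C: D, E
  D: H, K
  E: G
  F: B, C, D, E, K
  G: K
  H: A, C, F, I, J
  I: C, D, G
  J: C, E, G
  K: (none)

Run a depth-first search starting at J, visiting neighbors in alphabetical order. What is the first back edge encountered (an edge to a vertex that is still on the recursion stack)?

H->C

DFS from J (visiting neighbors in alphabetical order); mark gray on enter, black on exit:
J gray
  C gray
    D gray
      H gray
        A gray
        A black
        H→C: C is gray → back edge
First back edge: H → C.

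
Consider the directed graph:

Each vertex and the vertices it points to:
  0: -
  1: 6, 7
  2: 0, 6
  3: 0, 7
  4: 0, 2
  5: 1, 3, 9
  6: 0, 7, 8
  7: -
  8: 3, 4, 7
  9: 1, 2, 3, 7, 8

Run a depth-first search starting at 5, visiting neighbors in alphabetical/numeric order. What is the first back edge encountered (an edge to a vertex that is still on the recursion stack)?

DFS from 5 (visiting neighbors in alphabetical/numeric order); mark gray on enter, black on exit:
5 gray
  1 gray
    6 gray
      0 gray
      0 black
      7 gray
      7 black
      8 gray
        3 gray
          3→0: 0 black — skip
          3→7: 7 black — skip
        3 black
        4 gray
          4→0: 0 black — skip
          2 gray
            2→0: 0 black — skip
            2→6: 6 is gray → back edge
First back edge: 2 → 6.

2→6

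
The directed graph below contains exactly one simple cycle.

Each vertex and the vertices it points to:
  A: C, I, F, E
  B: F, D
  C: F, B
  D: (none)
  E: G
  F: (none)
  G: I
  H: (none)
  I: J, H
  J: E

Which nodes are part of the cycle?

E, G, I, J

DFS with gray/black marking from I:
I gray
  J gray
    E gray
      G gray
        G→I: I is gray → back edge
Back edge closes the cycle I → J → E → G → I; its vertices are {E, G, I, J}.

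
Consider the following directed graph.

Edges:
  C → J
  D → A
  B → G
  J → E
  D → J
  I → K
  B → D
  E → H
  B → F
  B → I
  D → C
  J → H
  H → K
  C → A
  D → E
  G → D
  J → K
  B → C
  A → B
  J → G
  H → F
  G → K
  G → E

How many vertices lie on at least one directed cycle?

6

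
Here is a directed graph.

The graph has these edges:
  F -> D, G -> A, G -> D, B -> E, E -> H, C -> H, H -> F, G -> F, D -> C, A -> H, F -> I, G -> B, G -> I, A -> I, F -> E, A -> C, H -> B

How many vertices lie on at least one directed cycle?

A vertex is on a directed cycle iff it belongs to a strongly connected component of size ≥ 2 (or has a self-loop).
The vertices on cycles are {B, C, D, E, F, H} — 6 in total.

6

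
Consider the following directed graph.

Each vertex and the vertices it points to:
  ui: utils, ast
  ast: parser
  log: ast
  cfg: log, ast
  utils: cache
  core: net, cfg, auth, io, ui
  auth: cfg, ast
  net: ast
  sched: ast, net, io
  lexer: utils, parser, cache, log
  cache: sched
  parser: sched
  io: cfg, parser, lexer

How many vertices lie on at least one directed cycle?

10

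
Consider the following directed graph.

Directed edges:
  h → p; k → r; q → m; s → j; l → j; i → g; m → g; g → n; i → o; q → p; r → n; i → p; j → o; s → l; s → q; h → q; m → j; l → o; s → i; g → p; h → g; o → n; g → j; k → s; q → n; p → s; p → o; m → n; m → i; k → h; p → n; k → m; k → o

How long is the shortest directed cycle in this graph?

3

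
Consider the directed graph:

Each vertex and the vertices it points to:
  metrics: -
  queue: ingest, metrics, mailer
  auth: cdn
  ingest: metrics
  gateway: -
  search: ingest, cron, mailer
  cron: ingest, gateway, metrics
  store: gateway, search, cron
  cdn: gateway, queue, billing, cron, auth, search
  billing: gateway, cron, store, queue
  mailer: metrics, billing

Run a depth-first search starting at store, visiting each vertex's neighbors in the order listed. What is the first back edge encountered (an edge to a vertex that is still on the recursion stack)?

billing->store

DFS from store (visiting each vertex's neighbors in the order listed); mark gray on enter, black on exit:
store gray
  gateway gray
  gateway black
  search gray
    ingest gray
      metrics gray
      metrics black
    ingest black
    cron gray
      cron→ingest: ingest black — skip
      cron→gateway: gateway black — skip
      cron→metrics: metrics black — skip
    cron black
    mailer gray
      mailer→metrics: metrics black — skip
      billing gray
        billing→gateway: gateway black — skip
        billing→cron: cron black — skip
        billing→store: store is gray → back edge
First back edge: billing → store.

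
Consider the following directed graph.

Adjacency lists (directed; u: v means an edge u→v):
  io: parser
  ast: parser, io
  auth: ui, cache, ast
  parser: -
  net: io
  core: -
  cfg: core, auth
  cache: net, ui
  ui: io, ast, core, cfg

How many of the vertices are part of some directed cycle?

4

A vertex is on a directed cycle iff it belongs to a strongly connected component of size ≥ 2 (or has a self-loop).
The vertices on cycles are {ui, cfg, auth, cache} — 4 in total.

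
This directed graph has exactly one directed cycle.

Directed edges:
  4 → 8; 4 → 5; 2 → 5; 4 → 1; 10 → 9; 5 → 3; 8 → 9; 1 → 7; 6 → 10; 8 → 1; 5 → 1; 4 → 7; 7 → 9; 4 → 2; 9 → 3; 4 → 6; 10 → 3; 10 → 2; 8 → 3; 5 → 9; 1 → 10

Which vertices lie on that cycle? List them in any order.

1, 2, 5, 10

DFS with gray/black marking from 2:
2 gray
  5 gray
    9 gray
      3 gray
      3 black
    9 black
    5→3: 3 black — skip
    1 gray
      10 gray
        10→2: 2 is gray → back edge
Back edge closes the cycle 2 → 5 → 1 → 10 → 2; its vertices are {1, 2, 5, 10}.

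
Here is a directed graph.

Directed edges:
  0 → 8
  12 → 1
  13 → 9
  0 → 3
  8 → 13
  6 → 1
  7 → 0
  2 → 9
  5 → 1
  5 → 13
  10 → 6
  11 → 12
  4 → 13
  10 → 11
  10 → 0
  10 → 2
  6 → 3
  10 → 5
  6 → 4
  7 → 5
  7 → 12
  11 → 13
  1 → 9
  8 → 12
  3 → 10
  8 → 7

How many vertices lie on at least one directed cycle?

6

A vertex is on a directed cycle iff it belongs to a strongly connected component of size ≥ 2 (or has a self-loop).
The vertices on cycles are {0, 3, 6, 7, 8, 10} — 6 in total.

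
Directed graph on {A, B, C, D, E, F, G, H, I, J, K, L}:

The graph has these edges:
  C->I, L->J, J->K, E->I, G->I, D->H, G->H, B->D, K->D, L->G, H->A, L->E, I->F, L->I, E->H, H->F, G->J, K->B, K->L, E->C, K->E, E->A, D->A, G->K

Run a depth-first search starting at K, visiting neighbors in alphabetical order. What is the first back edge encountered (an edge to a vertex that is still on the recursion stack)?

J->K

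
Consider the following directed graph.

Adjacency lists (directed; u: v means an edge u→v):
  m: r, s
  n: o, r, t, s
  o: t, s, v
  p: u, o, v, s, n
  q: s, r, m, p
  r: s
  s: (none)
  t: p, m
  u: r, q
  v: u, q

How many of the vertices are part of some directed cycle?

7

A vertex is on a directed cycle iff it belongs to a strongly connected component of size ≥ 2 (or has a self-loop).
The vertices on cycles are {n, o, p, q, t, u, v} — 7 in total.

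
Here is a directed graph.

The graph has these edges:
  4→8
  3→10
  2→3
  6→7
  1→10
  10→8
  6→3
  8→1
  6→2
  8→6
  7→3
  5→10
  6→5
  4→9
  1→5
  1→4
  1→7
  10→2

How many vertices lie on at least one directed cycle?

9

A vertex is on a directed cycle iff it belongs to a strongly connected component of size ≥ 2 (or has a self-loop).
The vertices on cycles are {1, 2, 3, 4, 5, 6, 7, 8, 10} — 9 in total.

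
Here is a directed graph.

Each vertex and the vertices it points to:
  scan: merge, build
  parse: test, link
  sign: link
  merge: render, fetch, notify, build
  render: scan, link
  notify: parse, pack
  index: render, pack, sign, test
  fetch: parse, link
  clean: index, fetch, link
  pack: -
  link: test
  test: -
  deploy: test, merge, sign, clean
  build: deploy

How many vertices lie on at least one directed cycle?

7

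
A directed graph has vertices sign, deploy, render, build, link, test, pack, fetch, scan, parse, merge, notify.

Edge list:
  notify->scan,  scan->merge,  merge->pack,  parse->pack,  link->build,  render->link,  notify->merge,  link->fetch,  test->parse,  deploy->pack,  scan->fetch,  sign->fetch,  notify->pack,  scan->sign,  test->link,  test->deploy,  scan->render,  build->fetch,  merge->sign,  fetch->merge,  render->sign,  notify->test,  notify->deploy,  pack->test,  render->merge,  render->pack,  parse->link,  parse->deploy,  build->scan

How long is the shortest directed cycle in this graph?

3

For each vertex v, BFS finds the shortest path from v back to v.
The shortest such closed walk is test → parse → pack → test, length 3.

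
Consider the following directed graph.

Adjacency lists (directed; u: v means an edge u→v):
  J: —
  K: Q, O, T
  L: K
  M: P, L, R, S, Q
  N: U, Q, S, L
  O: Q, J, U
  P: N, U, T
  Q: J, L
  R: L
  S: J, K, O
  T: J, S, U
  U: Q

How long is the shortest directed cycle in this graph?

3

For each vertex v, BFS finds the shortest path from v back to v.
The shortest such closed walk is T → S → K → T, length 3.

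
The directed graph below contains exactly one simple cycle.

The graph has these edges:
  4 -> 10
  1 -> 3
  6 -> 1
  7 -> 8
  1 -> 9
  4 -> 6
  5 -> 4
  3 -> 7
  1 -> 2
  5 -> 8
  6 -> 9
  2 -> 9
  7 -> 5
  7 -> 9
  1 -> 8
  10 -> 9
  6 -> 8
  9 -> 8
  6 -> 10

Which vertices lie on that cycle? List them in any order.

1, 3, 4, 5, 6, 7

DFS with gray/black marking from 5:
5 gray
  4 gray
    6 gray
      8 gray
      8 black
      10 gray
        9 gray
          9→8: 8 black — skip
        9 black
      10 black
      1 gray
        1→8: 8 black — skip
        1→9: 9 black — skip
        2 gray
          2→9: 9 black — skip
        2 black
        3 gray
          7 gray
            7→5: 5 is gray → back edge
Back edge closes the cycle 5 → 4 → 6 → 1 → 3 → 7 → 5; its vertices are {1, 3, 4, 5, 6, 7}.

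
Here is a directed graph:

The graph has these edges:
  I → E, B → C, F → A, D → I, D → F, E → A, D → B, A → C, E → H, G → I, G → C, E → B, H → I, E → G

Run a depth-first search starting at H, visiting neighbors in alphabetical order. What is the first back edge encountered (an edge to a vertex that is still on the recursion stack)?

DFS from H (visiting neighbors in alphabetical order); mark gray on enter, black on exit:
H gray
  I gray
    E gray
      A gray
        C gray
        C black
      A black
      B gray
        B→C: C black — skip
      B black
      G gray
        G→C: C black — skip
        G→I: I is gray → back edge
First back edge: G → I.

G→I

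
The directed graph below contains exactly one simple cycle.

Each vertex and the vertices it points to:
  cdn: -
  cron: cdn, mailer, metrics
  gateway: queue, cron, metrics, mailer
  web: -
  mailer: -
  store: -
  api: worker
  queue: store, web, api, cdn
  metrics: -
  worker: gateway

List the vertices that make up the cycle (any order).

api, queue, worker, gateway

DFS with gray/black marking from gateway:
gateway gray
  queue gray
    store gray
    store black
    web gray
    web black
    api gray
      worker gray
        worker→gateway: gateway is gray → back edge
Back edge closes the cycle gateway → queue → api → worker → gateway; its vertices are {api, queue, worker, gateway}.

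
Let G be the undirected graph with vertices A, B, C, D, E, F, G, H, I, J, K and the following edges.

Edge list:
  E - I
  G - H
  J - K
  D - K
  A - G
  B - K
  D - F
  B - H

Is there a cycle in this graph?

No

DFS, tracking each vertex's parent; an edge to a visited non-parent vertex closes a cycle.
Start from G:
visit G (parent –)
  visit A (parent G)
    A–G: parent, skip
  visit H (parent G)
    visit B (parent H)
      visit K (parent B)
        visit D (parent K)
          D–K: parent, skip
          visit F (parent D)
            F–D: parent, skip
        visit J (parent K)
          J–K: parent, skip
        K–B: parent, skip
      B–H: parent, skip
    H–G: parent, skip
visit C (parent –)
visit E (parent –)
  visit I (parent E)
    I–E: parent, skip
No non-parent visited neighbor found — the graph is a forest.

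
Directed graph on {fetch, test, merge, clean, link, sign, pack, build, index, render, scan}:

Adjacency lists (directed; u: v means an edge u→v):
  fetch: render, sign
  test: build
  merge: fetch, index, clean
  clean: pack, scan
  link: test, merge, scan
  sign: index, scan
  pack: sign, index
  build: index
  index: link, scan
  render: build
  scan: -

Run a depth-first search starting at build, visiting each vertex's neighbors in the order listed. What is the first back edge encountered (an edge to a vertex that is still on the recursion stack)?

test->build

DFS from build (visiting each vertex's neighbors in the order listed); mark gray on enter, black on exit:
build gray
  index gray
    link gray
      test gray
        test→build: build is gray → back edge
First back edge: test → build.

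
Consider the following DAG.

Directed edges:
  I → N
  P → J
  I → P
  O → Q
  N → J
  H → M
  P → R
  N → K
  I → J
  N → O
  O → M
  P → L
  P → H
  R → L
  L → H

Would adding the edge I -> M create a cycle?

Adding I→M creates a cycle iff M can already reach I.
Explore from M: no path reaches I. The graph stays acyclic.

No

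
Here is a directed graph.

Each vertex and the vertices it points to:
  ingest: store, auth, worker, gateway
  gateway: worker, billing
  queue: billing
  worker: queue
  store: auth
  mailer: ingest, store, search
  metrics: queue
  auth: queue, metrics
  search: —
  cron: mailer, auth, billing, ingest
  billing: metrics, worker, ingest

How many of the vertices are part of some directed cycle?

8

A vertex is on a directed cycle iff it belongs to a strongly connected component of size ≥ 2 (or has a self-loop).
The vertices on cycles are {auth, queue, store, ingest, worker, billing, gateway, metrics} — 8 in total.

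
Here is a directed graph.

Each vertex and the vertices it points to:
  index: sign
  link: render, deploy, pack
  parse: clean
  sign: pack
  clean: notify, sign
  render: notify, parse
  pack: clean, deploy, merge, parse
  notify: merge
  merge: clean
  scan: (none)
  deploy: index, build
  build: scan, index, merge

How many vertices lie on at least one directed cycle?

9

A vertex is on a directed cycle iff it belongs to a strongly connected component of size ≥ 2 (or has a self-loop).
The vertices on cycles are {pack, sign, build, clean, index, merge, parse, deploy, notify} — 9 in total.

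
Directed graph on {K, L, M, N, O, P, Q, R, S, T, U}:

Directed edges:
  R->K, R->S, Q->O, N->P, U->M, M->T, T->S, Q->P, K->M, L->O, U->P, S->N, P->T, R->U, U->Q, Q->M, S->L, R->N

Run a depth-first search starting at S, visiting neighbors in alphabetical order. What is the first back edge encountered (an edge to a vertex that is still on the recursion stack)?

T→S

DFS from S (visiting neighbors in alphabetical order); mark gray on enter, black on exit:
S gray
  L gray
    O gray
    O black
  L black
  N gray
    P gray
      T gray
        T→S: S is gray → back edge
First back edge: T → S.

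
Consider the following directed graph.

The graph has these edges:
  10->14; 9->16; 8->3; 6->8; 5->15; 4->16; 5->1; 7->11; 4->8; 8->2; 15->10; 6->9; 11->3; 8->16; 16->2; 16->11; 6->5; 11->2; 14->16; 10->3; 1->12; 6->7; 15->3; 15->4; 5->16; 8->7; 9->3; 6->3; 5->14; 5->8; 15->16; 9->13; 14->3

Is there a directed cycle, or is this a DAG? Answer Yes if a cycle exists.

No

DFS with white/gray/black marking, starting from 13:
13 gray
13 black
1 gray
  12 gray
  12 black
1 black
9 gray
  16 gray
    2 gray
    2 black
    11 gray
      3 gray
      3 black
      11→2: 2 black — skip
    11 black
  16 black
  9→13: 13 black — skip
  9→3: 3 black — skip
9 black
10 gray
  10→3: 3 black — skip
  14 gray
    14→3: 3 black — skip
    14→16: 16 black — skip
  14 black
10 black
7 gray
  7→11: 11 black — skip
7 black
4 gray
  4→16: 16 black — skip
  8 gray
    8→3: 3 black — skip
    8→16: 16 black — skip
    8→2: 2 black — skip
    8→7: 7 black — skip
  8 black
4 black
15 gray
  15→16: 16 black — skip
  15→3: 3 black — skip
  15→4: 4 black — skip
  15→10: 10 black — skip
15 black
5 gray
  5→14: 14 black — skip
  5→1: 1 black — skip
  5→15: 15 black — skip
  5→8: 8 black — skip
  5→16: 16 black — skip
5 black
6 gray
  6→5: 5 black — skip
  6→8: 8 black — skip
  6→9: 9 black — skip
  6→3: 3 black — skip
  6→7: 7 black — skip
6 black
Every edge goes to a white or black vertex — no back edge, so the graph is acyclic.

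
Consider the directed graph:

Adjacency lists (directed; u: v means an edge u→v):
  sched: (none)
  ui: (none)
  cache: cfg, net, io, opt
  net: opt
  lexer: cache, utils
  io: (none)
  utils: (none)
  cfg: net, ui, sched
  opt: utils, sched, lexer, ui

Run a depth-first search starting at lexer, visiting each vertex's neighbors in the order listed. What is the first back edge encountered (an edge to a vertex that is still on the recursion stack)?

DFS from lexer (visiting each vertex's neighbors in the order listed); mark gray on enter, black on exit:
lexer gray
  cache gray
    cfg gray
      net gray
        opt gray
          utils gray
          utils black
          sched gray
          sched black
          opt→lexer: lexer is gray → back edge
First back edge: opt → lexer.

opt→lexer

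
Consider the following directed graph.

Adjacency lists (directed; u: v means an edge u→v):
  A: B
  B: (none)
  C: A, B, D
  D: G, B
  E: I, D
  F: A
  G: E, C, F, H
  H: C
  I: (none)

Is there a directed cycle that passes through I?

No

I lies on a cycle iff there is a path from I back to itself.
Exploring from I, it never reaches itself; equivalently, its strongly connected component is a singleton.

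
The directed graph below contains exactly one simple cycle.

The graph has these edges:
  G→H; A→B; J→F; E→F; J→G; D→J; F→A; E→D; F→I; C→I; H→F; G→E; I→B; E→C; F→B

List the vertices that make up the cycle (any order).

DFS with gray/black marking from E:
E gray
  C gray
    I gray
      B gray
      B black
    I black
  C black
  F gray
    A gray
      A→B: B black — skip
    A black
    F→I: I black — skip
    F→B: B black — skip
  F black
  D gray
    J gray
      J→F: F black — skip
      G gray
        G→E: E is gray → back edge
Back edge closes the cycle E → D → J → G → E; its vertices are {D, E, G, J}.

D, E, G, J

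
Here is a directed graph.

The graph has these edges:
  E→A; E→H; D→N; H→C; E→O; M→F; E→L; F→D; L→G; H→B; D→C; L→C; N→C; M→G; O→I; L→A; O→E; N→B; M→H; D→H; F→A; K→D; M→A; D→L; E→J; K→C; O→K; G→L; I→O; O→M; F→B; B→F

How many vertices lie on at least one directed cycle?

10

A vertex is on a directed cycle iff it belongs to a strongly connected component of size ≥ 2 (or has a self-loop).
The vertices on cycles are {B, D, E, F, G, H, I, L, N, O} — 10 in total.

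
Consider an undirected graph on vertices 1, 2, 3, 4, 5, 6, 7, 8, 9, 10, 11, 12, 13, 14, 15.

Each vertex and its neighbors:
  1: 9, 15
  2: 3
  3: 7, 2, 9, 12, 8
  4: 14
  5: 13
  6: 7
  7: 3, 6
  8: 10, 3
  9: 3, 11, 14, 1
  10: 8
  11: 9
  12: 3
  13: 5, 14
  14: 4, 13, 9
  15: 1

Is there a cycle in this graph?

No

DFS, tracking each vertex's parent; an edge to a visited non-parent vertex closes a cycle.
Start from 15:
visit 15 (parent –)
  visit 1 (parent 15)
    visit 9 (parent 1)
      visit 3 (parent 9)
        visit 7 (parent 3)
          7–3: parent, skip
          visit 6 (parent 7)
            6–7: parent, skip
        visit 2 (parent 3)
          2–3: parent, skip
        3–9: parent, skip
        visit 12 (parent 3)
          12–3: parent, skip
        visit 8 (parent 3)
          visit 10 (parent 8)
            10–8: parent, skip
          8–3: parent, skip
      visit 11 (parent 9)
        11–9: parent, skip
      visit 14 (parent 9)
        visit 4 (parent 14)
          4–14: parent, skip
        visit 13 (parent 14)
          visit 5 (parent 13)
            5–13: parent, skip
          13–14: parent, skip
        14–9: parent, skip
      9–1: parent, skip
    1–15: parent, skip
No non-parent visited neighbor found — the graph is a forest.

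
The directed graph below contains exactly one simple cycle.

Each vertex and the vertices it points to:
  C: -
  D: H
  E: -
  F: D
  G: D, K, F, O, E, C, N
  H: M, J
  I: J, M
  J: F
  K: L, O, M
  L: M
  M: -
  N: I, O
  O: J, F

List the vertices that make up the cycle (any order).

D, F, H, J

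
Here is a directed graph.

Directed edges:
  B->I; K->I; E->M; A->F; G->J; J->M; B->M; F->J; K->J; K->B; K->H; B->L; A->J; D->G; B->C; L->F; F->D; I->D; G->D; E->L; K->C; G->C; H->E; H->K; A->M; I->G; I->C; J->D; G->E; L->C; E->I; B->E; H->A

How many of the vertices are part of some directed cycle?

A vertex is on a directed cycle iff it belongs to a strongly connected component of size ≥ 2 (or has a self-loop).
The vertices on cycles are {D, E, F, G, H, I, J, K, L} — 9 in total.

9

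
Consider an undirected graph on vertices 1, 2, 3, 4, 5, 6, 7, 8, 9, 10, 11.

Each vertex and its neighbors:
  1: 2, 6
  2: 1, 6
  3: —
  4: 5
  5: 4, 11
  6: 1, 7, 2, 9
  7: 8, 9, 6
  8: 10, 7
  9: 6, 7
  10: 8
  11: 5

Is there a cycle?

Yes

DFS, tracking each vertex's parent; an edge to a visited non-parent vertex closes a cycle.
Start from 1:
visit 1 (parent –)
  visit 2 (parent 1)
    2–1: parent, skip
    visit 6 (parent 2)
      6–1: 1 visited and ≠ parent → cycle
Cycle: 1 – 2 – 6 – 1.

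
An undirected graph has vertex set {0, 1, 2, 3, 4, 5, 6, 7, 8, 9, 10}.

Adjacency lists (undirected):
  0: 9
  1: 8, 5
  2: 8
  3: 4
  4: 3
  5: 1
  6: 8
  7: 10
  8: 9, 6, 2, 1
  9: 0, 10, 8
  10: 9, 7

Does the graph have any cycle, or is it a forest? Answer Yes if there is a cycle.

No

DFS, tracking each vertex's parent; an edge to a visited non-parent vertex closes a cycle.
Start from 6:
visit 6 (parent –)
  visit 8 (parent 6)
    visit 9 (parent 8)
      visit 0 (parent 9)
        0–9: parent, skip
      visit 10 (parent 9)
        10–9: parent, skip
        visit 7 (parent 10)
          7–10: parent, skip
      9–8: parent, skip
    8–6: parent, skip
    visit 2 (parent 8)
      2–8: parent, skip
    visit 1 (parent 8)
      1–8: parent, skip
      visit 5 (parent 1)
        5–1: parent, skip
visit 3 (parent –)
  visit 4 (parent 3)
    4–3: parent, skip
No non-parent visited neighbor found — the graph is a forest.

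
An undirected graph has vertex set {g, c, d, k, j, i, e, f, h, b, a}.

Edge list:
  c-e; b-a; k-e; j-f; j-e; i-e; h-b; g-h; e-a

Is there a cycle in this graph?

No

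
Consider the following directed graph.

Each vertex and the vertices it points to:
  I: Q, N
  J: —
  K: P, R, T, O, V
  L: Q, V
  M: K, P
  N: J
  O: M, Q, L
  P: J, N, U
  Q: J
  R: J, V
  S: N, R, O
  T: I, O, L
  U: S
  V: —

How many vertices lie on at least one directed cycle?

7

A vertex is on a directed cycle iff it belongs to a strongly connected component of size ≥ 2 (or has a self-loop).
The vertices on cycles are {K, M, O, P, S, T, U} — 7 in total.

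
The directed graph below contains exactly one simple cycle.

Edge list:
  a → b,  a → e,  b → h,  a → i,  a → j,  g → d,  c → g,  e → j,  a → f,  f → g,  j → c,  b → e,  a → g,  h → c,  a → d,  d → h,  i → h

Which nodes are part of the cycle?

c, d, g, h

DFS with gray/black marking from d:
d gray
  h gray
    c gray
      g gray
        g→d: d is gray → back edge
Back edge closes the cycle d → h → c → g → d; its vertices are {c, d, g, h}.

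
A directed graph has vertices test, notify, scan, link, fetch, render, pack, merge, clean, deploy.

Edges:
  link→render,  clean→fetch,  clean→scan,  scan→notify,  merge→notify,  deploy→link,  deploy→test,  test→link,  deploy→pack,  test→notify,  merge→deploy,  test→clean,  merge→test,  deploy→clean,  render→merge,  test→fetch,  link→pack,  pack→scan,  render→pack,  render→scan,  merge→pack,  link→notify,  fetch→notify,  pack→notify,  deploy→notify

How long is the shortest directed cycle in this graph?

4

For each vertex v, BFS finds the shortest path from v back to v.
The shortest such closed walk is merge → test → link → render → merge, length 4.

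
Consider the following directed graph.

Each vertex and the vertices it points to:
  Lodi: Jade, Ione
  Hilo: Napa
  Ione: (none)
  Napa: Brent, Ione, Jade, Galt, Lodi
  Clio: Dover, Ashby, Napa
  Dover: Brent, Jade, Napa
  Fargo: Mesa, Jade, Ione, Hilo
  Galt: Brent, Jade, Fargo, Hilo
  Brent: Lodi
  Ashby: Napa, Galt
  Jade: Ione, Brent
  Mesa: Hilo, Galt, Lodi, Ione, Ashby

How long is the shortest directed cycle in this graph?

For each vertex v, BFS finds the shortest path from v back to v.
The shortest such closed walk is Galt → Fargo → Mesa → Galt, length 3.

3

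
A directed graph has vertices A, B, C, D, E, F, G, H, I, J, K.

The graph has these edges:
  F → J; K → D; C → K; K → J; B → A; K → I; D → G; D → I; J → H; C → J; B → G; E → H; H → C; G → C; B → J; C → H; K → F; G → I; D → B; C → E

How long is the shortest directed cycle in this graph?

2

For each vertex v, BFS finds the shortest path from v back to v.
The shortest such closed walk is C → H → C, length 2.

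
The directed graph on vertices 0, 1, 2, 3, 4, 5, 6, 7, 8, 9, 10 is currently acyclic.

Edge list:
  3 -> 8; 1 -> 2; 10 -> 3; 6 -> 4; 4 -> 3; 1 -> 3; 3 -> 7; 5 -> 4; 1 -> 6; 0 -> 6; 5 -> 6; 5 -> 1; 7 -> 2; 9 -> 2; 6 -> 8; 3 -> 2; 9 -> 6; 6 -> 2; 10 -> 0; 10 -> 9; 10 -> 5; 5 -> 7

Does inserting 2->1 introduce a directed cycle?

Yes

Adding 2→1 creates a cycle iff 1 can already reach 2.
Path from 1: 1 → 2.
So 1 → … → 2 → 1 is a cycle.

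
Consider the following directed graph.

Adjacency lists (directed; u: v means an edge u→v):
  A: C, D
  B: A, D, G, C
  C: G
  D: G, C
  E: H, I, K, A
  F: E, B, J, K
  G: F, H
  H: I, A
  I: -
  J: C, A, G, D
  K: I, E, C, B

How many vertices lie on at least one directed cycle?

A vertex is on a directed cycle iff it belongs to a strongly connected component of size ≥ 2 (or has a self-loop).
The vertices on cycles are {A, B, C, D, E, F, G, H, J, K} — 10 in total.

10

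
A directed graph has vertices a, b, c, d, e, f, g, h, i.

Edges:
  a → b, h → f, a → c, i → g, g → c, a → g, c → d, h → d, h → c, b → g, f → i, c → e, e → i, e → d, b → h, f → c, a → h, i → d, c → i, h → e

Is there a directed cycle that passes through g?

Yes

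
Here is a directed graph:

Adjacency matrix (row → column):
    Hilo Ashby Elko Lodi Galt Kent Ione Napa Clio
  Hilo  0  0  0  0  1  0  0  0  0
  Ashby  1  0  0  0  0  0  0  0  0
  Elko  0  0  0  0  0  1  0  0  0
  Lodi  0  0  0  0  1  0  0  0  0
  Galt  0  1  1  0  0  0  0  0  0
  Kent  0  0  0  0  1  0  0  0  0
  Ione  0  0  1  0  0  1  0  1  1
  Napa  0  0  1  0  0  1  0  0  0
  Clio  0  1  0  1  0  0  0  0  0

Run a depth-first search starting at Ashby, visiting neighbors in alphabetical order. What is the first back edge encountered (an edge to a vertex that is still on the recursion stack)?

Galt→Ashby

DFS from Ashby (visiting neighbors in alphabetical order); mark gray on enter, black on exit:
Ashby gray
  Hilo gray
    Galt gray
      Galt→Ashby: Ashby is gray → back edge
First back edge: Galt → Ashby.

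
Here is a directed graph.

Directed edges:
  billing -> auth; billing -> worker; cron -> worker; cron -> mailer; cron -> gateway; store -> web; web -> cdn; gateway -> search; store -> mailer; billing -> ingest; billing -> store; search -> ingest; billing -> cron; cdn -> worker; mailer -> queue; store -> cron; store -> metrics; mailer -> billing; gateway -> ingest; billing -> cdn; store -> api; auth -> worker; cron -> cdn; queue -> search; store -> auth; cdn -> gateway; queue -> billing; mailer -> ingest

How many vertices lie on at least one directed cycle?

5

A vertex is on a directed cycle iff it belongs to a strongly connected component of size ≥ 2 (or has a self-loop).
The vertices on cycles are {cron, queue, store, mailer, billing} — 5 in total.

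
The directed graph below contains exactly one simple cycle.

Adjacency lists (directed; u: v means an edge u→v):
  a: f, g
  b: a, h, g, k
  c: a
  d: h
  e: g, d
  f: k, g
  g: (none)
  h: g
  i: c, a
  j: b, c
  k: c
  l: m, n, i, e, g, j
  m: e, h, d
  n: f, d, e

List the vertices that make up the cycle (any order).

a, c, f, k

DFS with gray/black marking from f:
f gray
  k gray
    c gray
      a gray
        a→f: f is gray → back edge
Back edge closes the cycle f → k → c → a → f; its vertices are {a, c, f, k}.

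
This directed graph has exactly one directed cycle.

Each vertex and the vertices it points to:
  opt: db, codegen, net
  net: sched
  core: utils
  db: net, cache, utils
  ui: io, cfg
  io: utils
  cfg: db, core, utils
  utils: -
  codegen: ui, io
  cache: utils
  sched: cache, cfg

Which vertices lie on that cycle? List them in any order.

db, cfg, net, sched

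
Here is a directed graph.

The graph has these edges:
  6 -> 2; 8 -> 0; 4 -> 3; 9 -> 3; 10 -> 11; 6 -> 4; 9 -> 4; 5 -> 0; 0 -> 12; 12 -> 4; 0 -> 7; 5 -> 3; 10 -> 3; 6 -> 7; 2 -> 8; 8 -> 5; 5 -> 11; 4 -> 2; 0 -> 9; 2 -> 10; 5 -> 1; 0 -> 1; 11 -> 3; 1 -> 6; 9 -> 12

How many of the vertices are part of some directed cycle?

A vertex is on a directed cycle iff it belongs to a strongly connected component of size ≥ 2 (or has a self-loop).
The vertices on cycles are {0, 1, 2, 4, 5, 6, 8, 9, 12} — 9 in total.

9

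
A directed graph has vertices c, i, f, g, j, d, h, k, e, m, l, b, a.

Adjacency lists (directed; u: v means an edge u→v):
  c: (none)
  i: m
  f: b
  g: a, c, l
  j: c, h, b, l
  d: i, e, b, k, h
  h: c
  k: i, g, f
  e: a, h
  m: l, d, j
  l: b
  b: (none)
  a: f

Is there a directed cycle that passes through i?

Yes

i is on a cycle iff i can reach itself via ≥1 edge.
i → m → d → i — yes.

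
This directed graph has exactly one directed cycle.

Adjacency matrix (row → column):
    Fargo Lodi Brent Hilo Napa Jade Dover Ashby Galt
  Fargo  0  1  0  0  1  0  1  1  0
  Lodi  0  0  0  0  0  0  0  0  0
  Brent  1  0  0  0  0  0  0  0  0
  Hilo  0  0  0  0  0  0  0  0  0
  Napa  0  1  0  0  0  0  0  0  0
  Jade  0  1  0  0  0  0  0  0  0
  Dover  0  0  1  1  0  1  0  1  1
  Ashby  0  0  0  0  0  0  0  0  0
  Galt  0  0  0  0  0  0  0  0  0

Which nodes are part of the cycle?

Brent, Dover, Fargo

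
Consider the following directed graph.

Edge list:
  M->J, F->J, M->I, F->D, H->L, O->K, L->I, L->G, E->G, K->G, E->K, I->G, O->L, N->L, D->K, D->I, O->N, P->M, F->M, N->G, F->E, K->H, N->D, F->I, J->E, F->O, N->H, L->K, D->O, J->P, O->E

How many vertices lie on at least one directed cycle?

9

A vertex is on a directed cycle iff it belongs to a strongly connected component of size ≥ 2 (or has a self-loop).
The vertices on cycles are {D, H, J, K, L, M, N, O, P} — 9 in total.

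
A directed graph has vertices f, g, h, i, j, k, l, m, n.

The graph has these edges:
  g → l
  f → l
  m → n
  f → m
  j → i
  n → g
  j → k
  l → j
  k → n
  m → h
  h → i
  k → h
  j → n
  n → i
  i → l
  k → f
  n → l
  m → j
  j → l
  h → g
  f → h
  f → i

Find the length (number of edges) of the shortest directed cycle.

2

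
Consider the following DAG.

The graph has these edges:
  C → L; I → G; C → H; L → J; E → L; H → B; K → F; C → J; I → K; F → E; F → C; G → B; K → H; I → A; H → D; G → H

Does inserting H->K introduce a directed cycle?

Adding H→K creates a cycle iff K can already reach H.
Path from K: K → H.
So K → … → H → K is a cycle.

Yes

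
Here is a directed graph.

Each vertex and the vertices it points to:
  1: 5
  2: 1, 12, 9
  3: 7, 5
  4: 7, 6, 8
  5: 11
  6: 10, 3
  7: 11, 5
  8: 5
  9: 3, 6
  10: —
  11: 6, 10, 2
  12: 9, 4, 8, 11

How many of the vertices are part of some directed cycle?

A vertex is on a directed cycle iff it belongs to a strongly connected component of size ≥ 2 (or has a self-loop).
The vertices on cycles are {1, 2, 3, 4, 5, 6, 7, 8, 9, 11, 12} — 11 in total.

11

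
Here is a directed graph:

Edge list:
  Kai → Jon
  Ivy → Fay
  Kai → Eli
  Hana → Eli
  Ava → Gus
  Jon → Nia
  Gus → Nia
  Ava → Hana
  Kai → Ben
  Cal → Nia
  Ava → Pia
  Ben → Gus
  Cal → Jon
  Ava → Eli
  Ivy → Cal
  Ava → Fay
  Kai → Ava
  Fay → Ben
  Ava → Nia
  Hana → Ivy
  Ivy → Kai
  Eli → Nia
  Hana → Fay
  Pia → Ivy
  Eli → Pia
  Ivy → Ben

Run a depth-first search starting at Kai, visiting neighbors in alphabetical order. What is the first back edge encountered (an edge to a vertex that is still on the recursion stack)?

DFS from Kai (visiting neighbors in alphabetical order); mark gray on enter, black on exit:
Kai gray
  Ava gray
    Eli gray
      Nia gray
      Nia black
      Pia gray
        Ivy gray
          Ben gray
            Gus gray
              Gus→Nia: Nia black — skip
            Gus black
          Ben black
          Cal gray
            Jon gray
              Jon→Nia: Nia black — skip
            Jon black
            Cal→Nia: Nia black — skip
          Cal black
          Fay gray
            Fay→Ben: Ben black — skip
          Fay black
          Ivy→Kai: Kai is gray → back edge
First back edge: Ivy → Kai.

Ivy->Kai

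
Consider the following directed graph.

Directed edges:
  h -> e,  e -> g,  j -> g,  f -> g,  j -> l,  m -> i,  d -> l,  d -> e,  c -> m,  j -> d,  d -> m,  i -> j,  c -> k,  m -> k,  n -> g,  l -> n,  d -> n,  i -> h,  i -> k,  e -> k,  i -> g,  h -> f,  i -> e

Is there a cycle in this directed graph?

Yes

DFS with white/gray/black marking, starting from g:
g gray
g black
c gray
  m gray
    i gray
      h gray
        f gray
          f→g: g black — skip
        f black
        e gray
          e→g: g black — skip
          k gray
          k black
        e black
      h black
      j gray
        j→g: g black — skip
        l gray
          n gray
            n→g: g black — skip
          n black
        l black
        d gray
          d→n: n black — skip
          d→e: e black — skip
          d→m: m is gray → back edge
Back edge found, so a cycle exists: m → i → j → d → m.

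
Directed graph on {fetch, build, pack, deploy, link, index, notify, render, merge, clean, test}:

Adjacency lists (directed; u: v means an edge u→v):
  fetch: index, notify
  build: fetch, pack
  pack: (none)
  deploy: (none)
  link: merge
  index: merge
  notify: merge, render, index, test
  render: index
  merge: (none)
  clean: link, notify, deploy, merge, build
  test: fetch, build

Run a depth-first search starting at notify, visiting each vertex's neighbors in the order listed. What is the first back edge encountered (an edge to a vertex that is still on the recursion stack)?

fetch->notify

DFS from notify (visiting each vertex's neighbors in the order listed); mark gray on enter, black on exit:
notify gray
  merge gray
  merge black
  render gray
    index gray
      index→merge: merge black — skip
    index black
  render black
  notify→index: index black — skip
  test gray
    fetch gray
      fetch→index: index black — skip
      fetch→notify: notify is gray → back edge
First back edge: fetch → notify.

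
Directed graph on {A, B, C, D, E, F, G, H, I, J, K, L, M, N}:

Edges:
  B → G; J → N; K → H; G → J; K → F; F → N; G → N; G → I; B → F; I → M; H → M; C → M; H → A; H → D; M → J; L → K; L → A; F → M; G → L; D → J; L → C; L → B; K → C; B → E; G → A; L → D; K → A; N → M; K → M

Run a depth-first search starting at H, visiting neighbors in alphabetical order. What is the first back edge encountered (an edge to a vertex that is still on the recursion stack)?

DFS from H (visiting neighbors in alphabetical order); mark gray on enter, black on exit:
H gray
  A gray
  A black
  D gray
    J gray
      N gray
        M gray
          M→J: J is gray → back edge
First back edge: M → J.

M→J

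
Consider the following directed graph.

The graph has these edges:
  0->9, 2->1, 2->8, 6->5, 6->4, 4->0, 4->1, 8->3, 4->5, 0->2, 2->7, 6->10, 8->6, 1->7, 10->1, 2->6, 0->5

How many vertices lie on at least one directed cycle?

A vertex is on a directed cycle iff it belongs to a strongly connected component of size ≥ 2 (or has a self-loop).
The vertices on cycles are {0, 2, 4, 6, 8} — 5 in total.

5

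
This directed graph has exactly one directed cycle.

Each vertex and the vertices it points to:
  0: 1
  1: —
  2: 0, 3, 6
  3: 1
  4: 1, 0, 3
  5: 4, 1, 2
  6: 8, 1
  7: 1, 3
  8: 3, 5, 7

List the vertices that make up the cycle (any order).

2, 5, 6, 8

DFS with gray/black marking from 8:
8 gray
  3 gray
    1 gray
    1 black
  3 black
  5 gray
    4 gray
      4→1: 1 black — skip
      0 gray
        0→1: 1 black — skip
      0 black
      4→3: 3 black — skip
    4 black
    5→1: 1 black — skip
    2 gray
      2→0: 0 black — skip
      2→3: 3 black — skip
      6 gray
        6→8: 8 is gray → back edge
Back edge closes the cycle 8 → 5 → 2 → 6 → 8; its vertices are {2, 5, 6, 8}.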